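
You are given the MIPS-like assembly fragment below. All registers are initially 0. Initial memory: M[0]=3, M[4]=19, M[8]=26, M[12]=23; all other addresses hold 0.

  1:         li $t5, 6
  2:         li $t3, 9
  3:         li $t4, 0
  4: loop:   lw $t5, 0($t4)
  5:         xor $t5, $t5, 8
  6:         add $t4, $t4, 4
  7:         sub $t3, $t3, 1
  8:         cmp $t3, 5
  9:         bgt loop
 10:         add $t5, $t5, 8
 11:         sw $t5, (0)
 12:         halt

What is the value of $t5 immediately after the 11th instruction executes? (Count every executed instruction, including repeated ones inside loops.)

li $t5, 6 → $t5=6
li $t3, 9 → $t3=9
li $t4, 0 → $t4=0
lw $t5, 0($t4) → $t5=M[0]=3
xor $t5, $t5, 8 → $t5=3^8=11
add $t4, $t4, 4 → $t4=0+4=4
sub $t3, $t3, 1 → $t3=9-1=8
cmp $t3, 5  (cmp 8,5)
bgt loop: taken
lw $t5, 0($t4) → $t5=M[4]=19
xor $t5, $t5, 8 → $t5=19^8=27
After step 11: $t5 = 27.

27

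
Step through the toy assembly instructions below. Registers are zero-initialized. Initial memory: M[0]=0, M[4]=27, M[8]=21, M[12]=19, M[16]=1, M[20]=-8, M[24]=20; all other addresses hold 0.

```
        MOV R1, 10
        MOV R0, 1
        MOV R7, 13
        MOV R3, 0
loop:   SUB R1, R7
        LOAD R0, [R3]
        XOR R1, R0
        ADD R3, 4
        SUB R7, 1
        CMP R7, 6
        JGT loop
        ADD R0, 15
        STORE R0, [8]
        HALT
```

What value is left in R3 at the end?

after MOV R1, 10: R1=10
after MOV R0, 1: R0=1
after MOV R7, 13: R7=13
after MOV R3, 0: R3=0
after SUB R1, R7: R1=10-13=-3
after LOAD R0, [R3]: R0=M[0]=0
after XOR R1, R0: R1=(-3)^0=-3
after ADD R3, 4: R3=0+4=4
after SUB R7, 1: R7=13-1=12
CMP R7, 6  (cmp 12,6)
JGT loop: taken
after SUB R1, R7: R1=(-3)-12=-15
after LOAD R0, [R3]: R0=M[4]=27
after XOR R1, R0: R1=(-15)^27=-22
after ADD R3, 4: R3=4+4=8
after SUB R7, 1: R7=12-1=11
CMP R7, 6  (cmp 11,6)
JGT loop: taken
after SUB R1, R7: R1=(-22)-11=-33
after LOAD R0, [R3]: R0=M[8]=21
after XOR R1, R0: R1=(-33)^21=-54
after ADD R3, 4: R3=8+4=12
after SUB R7, 1: R7=11-1=10
CMP R7, 6  (cmp 10,6)
JGT loop: taken
after SUB R1, R7: R1=(-54)-10=-64
after LOAD R0, [R3]: R0=M[12]=19
after XOR R1, R0: R1=(-64)^19=-45
after ADD R3, 4: R3=12+4=16
after SUB R7, 1: R7=10-1=9
CMP R7, 6  (cmp 9,6)
JGT loop: taken
after SUB R1, R7: R1=(-45)-9=-54
after LOAD R0, [R3]: R0=M[16]=1
after XOR R1, R0: R1=(-54)^1=-53
after ADD R3, 4: R3=16+4=20
after SUB R7, 1: R7=9-1=8
CMP R7, 6  (cmp 8,6)
JGT loop: taken
after SUB R1, R7: R1=(-53)-8=-61
after LOAD R0, [R3]: R0=M[20]=-8
after XOR R1, R0: R1=(-61)^(-8)=59
after ADD R3, 4: R3=20+4=24
after SUB R7, 1: R7=8-1=7
CMP R7, 6  (cmp 7,6)
JGT loop: taken
after SUB R1, R7: R1=59-7=52
after LOAD R0, [R3]: R0=M[24]=20
after XOR R1, R0: R1=52^20=32
after ADD R3, 4: R3=24+4=28
after SUB R7, 1: R7=7-1=6
CMP R7, 6  (cmp 6,6)
JGT loop: not taken
after ADD R0, 15: R0=20+15=35
STORE R0, [8] → M[8]=35
halt.

28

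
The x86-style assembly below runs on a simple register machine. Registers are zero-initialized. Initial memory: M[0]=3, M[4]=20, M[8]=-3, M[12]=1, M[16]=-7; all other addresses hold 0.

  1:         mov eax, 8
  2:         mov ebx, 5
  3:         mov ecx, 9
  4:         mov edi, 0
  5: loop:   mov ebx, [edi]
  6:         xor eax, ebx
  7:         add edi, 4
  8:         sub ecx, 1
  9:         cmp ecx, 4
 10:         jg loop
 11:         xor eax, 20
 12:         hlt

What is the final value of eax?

after mov eax, 8: eax=8
after mov ebx, 5: ebx=5
after mov ecx, 9: ecx=9
after mov edi, 0: edi=0
after mov ebx, [edi]: ebx=M[0]=3
after xor eax, ebx: eax=8^3=11
after add edi, 4: edi=0+4=4
after sub ecx, 1: ecx=9-1=8
cmp ecx, 4  (cmp 8,4)
jg loop: taken
after mov ebx, [edi]: ebx=M[4]=20
after xor eax, ebx: eax=11^20=31
after add edi, 4: edi=4+4=8
after sub ecx, 1: ecx=8-1=7
cmp ecx, 4  (cmp 7,4)
jg loop: taken
after mov ebx, [edi]: ebx=M[8]=-3
after xor eax, ebx: eax=31^(-3)=-30
after add edi, 4: edi=8+4=12
after sub ecx, 1: ecx=7-1=6
cmp ecx, 4  (cmp 6,4)
jg loop: taken
after mov ebx, [edi]: ebx=M[12]=1
after xor eax, ebx: eax=(-30)^1=-29
after add edi, 4: edi=12+4=16
after sub ecx, 1: ecx=6-1=5
cmp ecx, 4  (cmp 5,4)
jg loop: taken
after mov ebx, [edi]: ebx=M[16]=-7
after xor eax, ebx: eax=(-29)^(-7)=26
after add edi, 4: edi=16+4=20
after sub ecx, 1: ecx=5-1=4
cmp ecx, 4  (cmp 4,4)
jg loop: not taken
after xor eax, 20: eax=26^20=14
halt.

14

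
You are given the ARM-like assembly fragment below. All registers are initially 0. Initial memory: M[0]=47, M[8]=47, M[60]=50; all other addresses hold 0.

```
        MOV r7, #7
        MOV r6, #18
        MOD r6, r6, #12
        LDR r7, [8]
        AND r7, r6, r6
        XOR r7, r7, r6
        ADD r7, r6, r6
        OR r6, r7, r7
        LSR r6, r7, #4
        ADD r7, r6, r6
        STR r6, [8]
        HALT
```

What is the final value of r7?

0

r7=7
r6=18
r6=18%12=6
r7=M[8]=47
r7=6&6=6
r7=6^6=0
r7=6+6=12
r6=12|12=12
r6=12>>4=0
r7=0+0=0
STR r6, [8] → M[8]=0
halt.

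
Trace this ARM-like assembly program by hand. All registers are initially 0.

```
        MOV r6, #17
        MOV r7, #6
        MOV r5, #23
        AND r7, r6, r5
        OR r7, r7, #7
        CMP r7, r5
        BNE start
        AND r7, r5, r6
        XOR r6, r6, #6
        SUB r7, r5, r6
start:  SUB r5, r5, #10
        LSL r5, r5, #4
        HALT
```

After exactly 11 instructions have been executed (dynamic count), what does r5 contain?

13

MOV r6, #17 → r6=17
MOV r7, #6 → r7=6
MOV r5, #23 → r5=23
AND r7, r6, r5 → r7=17&23=17
OR r7, r7, #7 → r7=17|7=23
CMP r7, r5  (cmp 23,23)
BNE start: not taken
AND r7, r5, r6 → r7=23&17=17
XOR r6, r6, #6 → r6=17^6=23
SUB r7, r5, r6 → r7=23-23=0
SUB r5, r5, #10 → r5=23-10=13
After step 11: r5 = 13.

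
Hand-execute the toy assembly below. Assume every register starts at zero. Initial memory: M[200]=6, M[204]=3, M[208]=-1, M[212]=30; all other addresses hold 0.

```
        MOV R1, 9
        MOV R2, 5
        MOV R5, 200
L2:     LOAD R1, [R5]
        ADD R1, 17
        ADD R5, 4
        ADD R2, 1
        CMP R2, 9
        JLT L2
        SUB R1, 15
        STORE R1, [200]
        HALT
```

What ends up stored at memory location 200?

MOV R1, 9 → R1=9
MOV R2, 5 → R2=5
MOV R5, 200 → R5=200
LOAD R1, [R5] → R1=M[200]=6
ADD R1, 17 → R1=6+17=23
ADD R5, 4 → R5=200+4=204
ADD R2, 1 → R2=5+1=6
CMP R2, 9  (cmp 6,9)
JLT L2: taken
LOAD R1, [R5] → R1=M[204]=3
ADD R1, 17 → R1=3+17=20
ADD R5, 4 → R5=204+4=208
ADD R2, 1 → R2=6+1=7
CMP R2, 9  (cmp 7,9)
JLT L2: taken
LOAD R1, [R5] → R1=M[208]=-1
ADD R1, 17 → R1=(-1)+17=16
ADD R5, 4 → R5=208+4=212
ADD R2, 1 → R2=7+1=8
CMP R2, 9  (cmp 8,9)
JLT L2: taken
LOAD R1, [R5] → R1=M[212]=30
ADD R1, 17 → R1=30+17=47
ADD R5, 4 → R5=212+4=216
ADD R2, 1 → R2=8+1=9
CMP R2, 9  (cmp 9,9)
JLT L2: not taken
SUB R1, 15 → R1=47-15=32
STORE R1, [200] → M[200]=32
halt.

32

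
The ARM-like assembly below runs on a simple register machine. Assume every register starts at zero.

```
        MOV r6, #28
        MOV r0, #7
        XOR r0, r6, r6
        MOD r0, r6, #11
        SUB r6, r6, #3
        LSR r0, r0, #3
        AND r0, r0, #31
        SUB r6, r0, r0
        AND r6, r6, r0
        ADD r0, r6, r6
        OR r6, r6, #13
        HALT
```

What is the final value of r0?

after MOV r6, #28: r6=28
after MOV r0, #7: r0=7
after XOR r0, r6, r6: r0=28^28=0
after MOD r0, r6, #11: r0=28%11=6
after SUB r6, r6, #3: r6=28-3=25
after LSR r0, r0, #3: r0=6>>3=0
after AND r0, r0, #31: r0=0&31=0
after SUB r6, r0, r0: r6=0-0=0
after AND r6, r6, r0: r6=0&0=0
after ADD r0, r6, r6: r0=0+0=0
after OR r6, r6, #13: r6=0|13=13
halt.

0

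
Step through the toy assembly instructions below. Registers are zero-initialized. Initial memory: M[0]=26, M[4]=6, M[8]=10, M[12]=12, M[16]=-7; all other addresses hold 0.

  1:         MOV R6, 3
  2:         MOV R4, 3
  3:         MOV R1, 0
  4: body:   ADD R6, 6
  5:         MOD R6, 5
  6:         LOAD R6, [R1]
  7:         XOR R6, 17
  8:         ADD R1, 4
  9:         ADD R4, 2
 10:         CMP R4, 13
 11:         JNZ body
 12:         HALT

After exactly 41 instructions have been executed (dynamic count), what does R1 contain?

20

MOV R6, 3 → R6=3
MOV R4, 3 → R4=3
MOV R1, 0 → R1=0
ADD R6, 6 → R6=3+6=9
MOD R6, 5 → R6=9%5=4
LOAD R6, [R1] → R6=M[0]=26
XOR R6, 17 → R6=26^17=11
ADD R1, 4 → R1=0+4=4
ADD R4, 2 → R4=3+2=5
CMP R4, 13  (cmp 5,13)
JNZ body: taken
ADD R6, 6 → R6=11+6=17
MOD R6, 5 → R6=17%5=2
LOAD R6, [R1] → R6=M[4]=6
XOR R6, 17 → R6=6^17=23
ADD R1, 4 → R1=4+4=8
ADD R4, 2 → R4=5+2=7
CMP R4, 13  (cmp 7,13)
JNZ body: taken
ADD R6, 6 → R6=23+6=29
MOD R6, 5 → R6=29%5=4
LOAD R6, [R1] → R6=M[8]=10
XOR R6, 17 → R6=10^17=27
ADD R1, 4 → R1=8+4=12
ADD R4, 2 → R4=7+2=9
CMP R4, 13  (cmp 9,13)
JNZ body: taken
ADD R6, 6 → R6=27+6=33
MOD R6, 5 → R6=33%5=3
LOAD R6, [R1] → R6=M[12]=12
XOR R6, 17 → R6=12^17=29
ADD R1, 4 → R1=12+4=16
ADD R4, 2 → R4=9+2=11
CMP R4, 13  (cmp 11,13)
JNZ body: taken
ADD R6, 6 → R6=29+6=35
MOD R6, 5 → R6=35%5=0
LOAD R6, [R1] → R6=M[16]=-7
XOR R6, 17 → R6=(-7)^17=-24
ADD R1, 4 → R1=16+4=20
ADD R4, 2 → R4=11+2=13
After step 41: R1 = 20.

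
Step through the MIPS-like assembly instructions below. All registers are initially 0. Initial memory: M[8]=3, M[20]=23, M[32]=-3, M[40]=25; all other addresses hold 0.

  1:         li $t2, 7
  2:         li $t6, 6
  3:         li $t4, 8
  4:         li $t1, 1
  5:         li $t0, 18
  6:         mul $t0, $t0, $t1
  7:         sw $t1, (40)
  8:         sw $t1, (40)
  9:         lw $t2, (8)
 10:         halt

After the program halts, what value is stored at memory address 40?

li $t2, 7 → $t2=7
li $t6, 6 → $t6=6
li $t4, 8 → $t4=8
li $t1, 1 → $t1=1
li $t0, 18 → $t0=18
mul $t0, $t0, $t1 → $t0=18*1=18
sw $t1, (40) → M[40]=1
sw $t1, (40) → M[40]=1
lw $t2, (8) → $t2=M[8]=3
halt.

1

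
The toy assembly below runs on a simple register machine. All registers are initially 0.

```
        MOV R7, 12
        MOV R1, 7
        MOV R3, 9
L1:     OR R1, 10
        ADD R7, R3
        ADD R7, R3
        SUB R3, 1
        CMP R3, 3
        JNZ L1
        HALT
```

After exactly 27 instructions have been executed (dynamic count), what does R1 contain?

15

MOV R7, 12 → R7=12
MOV R1, 7 → R1=7
MOV R3, 9 → R3=9
OR R1, 10 → R1=7|10=15
ADD R7, R3 → R7=12+9=21
ADD R7, R3 → R7=21+9=30
SUB R3, 1 → R3=9-1=8
CMP R3, 3  (cmp 8,3)
JNZ L1: taken
OR R1, 10 → R1=15|10=15
ADD R7, R3 → R7=30+8=38
ADD R7, R3 → R7=38+8=46
SUB R3, 1 → R3=8-1=7
CMP R3, 3  (cmp 7,3)
JNZ L1: taken
OR R1, 10 → R1=15|10=15
ADD R7, R3 → R7=46+7=53
ADD R7, R3 → R7=53+7=60
SUB R3, 1 → R3=7-1=6
CMP R3, 3  (cmp 6,3)
JNZ L1: taken
OR R1, 10 → R1=15|10=15
ADD R7, R3 → R7=60+6=66
ADD R7, R3 → R7=66+6=72
SUB R3, 1 → R3=6-1=5
CMP R3, 3  (cmp 5,3)
JNZ L1: taken
After step 27: R1 = 15.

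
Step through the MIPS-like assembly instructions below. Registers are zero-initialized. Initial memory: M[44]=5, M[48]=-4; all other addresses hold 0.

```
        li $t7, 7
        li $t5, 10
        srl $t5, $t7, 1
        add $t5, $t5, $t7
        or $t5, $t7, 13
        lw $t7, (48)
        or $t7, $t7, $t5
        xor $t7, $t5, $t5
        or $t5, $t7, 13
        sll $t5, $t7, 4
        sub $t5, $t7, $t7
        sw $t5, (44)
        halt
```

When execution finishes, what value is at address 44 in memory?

0

after li $t7, 7: $t7=7
after li $t5, 10: $t5=10
after srl $t5, $t7, 1: $t5=7>>1=3
after add $t5, $t5, $t7: $t5=3+7=10
after or $t5, $t7, 13: $t5=7|13=15
after lw $t7, (48): $t7=M[48]=-4
after or $t7, $t7, $t5: $t7=(-4)|15=-1
after xor $t7, $t5, $t5: $t7=15^15=0
after or $t5, $t7, 13: $t5=0|13=13
after sll $t5, $t7, 4: $t5=0<<4=0
after sub $t5, $t7, $t7: $t5=0-0=0
sw $t5, (44) → M[44]=0
halt.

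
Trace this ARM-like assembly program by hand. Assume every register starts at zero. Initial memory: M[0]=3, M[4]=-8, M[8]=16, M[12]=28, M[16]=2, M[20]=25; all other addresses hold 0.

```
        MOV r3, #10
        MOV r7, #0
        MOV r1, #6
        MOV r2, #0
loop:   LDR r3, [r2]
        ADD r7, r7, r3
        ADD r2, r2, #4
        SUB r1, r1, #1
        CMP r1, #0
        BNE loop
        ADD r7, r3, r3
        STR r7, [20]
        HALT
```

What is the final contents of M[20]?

MOV r3, #10 → r3=10
MOV r7, #0 → r7=0
MOV r1, #6 → r1=6
MOV r2, #0 → r2=0
LDR r3, [r2] → r3=M[0]=3
ADD r7, r7, r3 → r7=0+3=3
ADD r2, r2, #4 → r2=0+4=4
SUB r1, r1, #1 → r1=6-1=5
CMP r1, #0  (cmp 5,0)
BNE loop: taken
LDR r3, [r2] → r3=M[4]=-8
ADD r7, r7, r3 → r7=3+(-8)=-5
ADD r2, r2, #4 → r2=4+4=8
SUB r1, r1, #1 → r1=5-1=4
CMP r1, #0  (cmp 4,0)
BNE loop: taken
LDR r3, [r2] → r3=M[8]=16
ADD r7, r7, r3 → r7=(-5)+16=11
ADD r2, r2, #4 → r2=8+4=12
SUB r1, r1, #1 → r1=4-1=3
CMP r1, #0  (cmp 3,0)
BNE loop: taken
LDR r3, [r2] → r3=M[12]=28
ADD r7, r7, r3 → r7=11+28=39
ADD r2, r2, #4 → r2=12+4=16
SUB r1, r1, #1 → r1=3-1=2
CMP r1, #0  (cmp 2,0)
BNE loop: taken
LDR r3, [r2] → r3=M[16]=2
ADD r7, r7, r3 → r7=39+2=41
ADD r2, r2, #4 → r2=16+4=20
SUB r1, r1, #1 → r1=2-1=1
CMP r1, #0  (cmp 1,0)
BNE loop: taken
LDR r3, [r2] → r3=M[20]=25
ADD r7, r7, r3 → r7=41+25=66
ADD r2, r2, #4 → r2=20+4=24
SUB r1, r1, #1 → r1=1-1=0
CMP r1, #0  (cmp 0,0)
BNE loop: not taken
ADD r7, r3, r3 → r7=25+25=50
STR r7, [20] → M[20]=50
halt.

50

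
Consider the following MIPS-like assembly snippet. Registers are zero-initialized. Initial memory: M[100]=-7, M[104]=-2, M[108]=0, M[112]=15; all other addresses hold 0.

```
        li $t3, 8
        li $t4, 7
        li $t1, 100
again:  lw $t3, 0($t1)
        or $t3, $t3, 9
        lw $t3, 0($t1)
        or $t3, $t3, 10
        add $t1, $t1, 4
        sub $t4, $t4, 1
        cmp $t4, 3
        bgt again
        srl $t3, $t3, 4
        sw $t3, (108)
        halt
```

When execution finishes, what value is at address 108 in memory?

0

$t3=8
$t4=7
$t1=100
$t3=M[100]=-7
$t3=(-7)|9=-7
$t3=M[100]=-7
$t3=(-7)|10=-5
$t1=100+4=104
$t4=7-1=6
cmp $t4, 3  (cmp 6,3)
bgt again: taken
$t3=M[104]=-2
$t3=(-2)|9=-1
$t3=M[104]=-2
$t3=(-2)|10=-2
$t1=104+4=108
$t4=6-1=5
cmp $t4, 3  (cmp 5,3)
bgt again: taken
$t3=M[108]=0
$t3=0|9=9
$t3=M[108]=0
$t3=0|10=10
$t1=108+4=112
$t4=5-1=4
cmp $t4, 3  (cmp 4,3)
bgt again: taken
$t3=M[112]=15
$t3=15|9=15
$t3=M[112]=15
$t3=15|10=15
$t1=112+4=116
$t4=4-1=3
cmp $t4, 3  (cmp 3,3)
bgt again: not taken
$t3=15>>4=0
sw $t3, (108) → M[108]=0
halt.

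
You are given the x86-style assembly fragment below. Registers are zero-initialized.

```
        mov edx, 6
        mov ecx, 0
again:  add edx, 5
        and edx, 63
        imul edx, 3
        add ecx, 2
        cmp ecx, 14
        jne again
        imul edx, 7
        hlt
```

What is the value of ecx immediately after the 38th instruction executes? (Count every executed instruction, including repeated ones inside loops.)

mov edx, 6 → edx=6
mov ecx, 0 → ecx=0
add edx, 5 → edx=6+5=11
and edx, 63 → edx=11&63=11
imul edx, 3 → edx=11*3=33
add ecx, 2 → ecx=0+2=2
cmp ecx, 14  (cmp 2,14)
jne again: taken
add edx, 5 → edx=33+5=38
and edx, 63 → edx=38&63=38
imul edx, 3 → edx=38*3=114
add ecx, 2 → ecx=2+2=4
cmp ecx, 14  (cmp 4,14)
jne again: taken
add edx, 5 → edx=114+5=119
and edx, 63 → edx=119&63=55
imul edx, 3 → edx=55*3=165
add ecx, 2 → ecx=4+2=6
cmp ecx, 14  (cmp 6,14)
jne again: taken
add edx, 5 → edx=165+5=170
and edx, 63 → edx=170&63=42
imul edx, 3 → edx=42*3=126
add ecx, 2 → ecx=6+2=8
cmp ecx, 14  (cmp 8,14)
jne again: taken
add edx, 5 → edx=126+5=131
and edx, 63 → edx=131&63=3
imul edx, 3 → edx=3*3=9
add ecx, 2 → ecx=8+2=10
cmp ecx, 14  (cmp 10,14)
jne again: taken
add edx, 5 → edx=9+5=14
and edx, 63 → edx=14&63=14
imul edx, 3 → edx=14*3=42
add ecx, 2 → ecx=10+2=12
cmp ecx, 14  (cmp 12,14)
jne again: taken
After step 38: ecx = 12.

12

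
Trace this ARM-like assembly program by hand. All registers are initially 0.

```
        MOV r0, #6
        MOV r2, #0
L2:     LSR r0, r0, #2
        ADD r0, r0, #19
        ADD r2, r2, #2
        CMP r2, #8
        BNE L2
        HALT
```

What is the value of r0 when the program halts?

r0=6
r2=0
r0=6>>2=1
r0=1+19=20
r2=0+2=2
CMP r2, #8  (cmp 2,8)
BNE L2: taken
r0=20>>2=5
r0=5+19=24
r2=2+2=4
CMP r2, #8  (cmp 4,8)
BNE L2: taken
r0=24>>2=6
r0=6+19=25
r2=4+2=6
CMP r2, #8  (cmp 6,8)
BNE L2: taken
r0=25>>2=6
r0=6+19=25
r2=6+2=8
CMP r2, #8  (cmp 8,8)
BNE L2: not taken
halt.

25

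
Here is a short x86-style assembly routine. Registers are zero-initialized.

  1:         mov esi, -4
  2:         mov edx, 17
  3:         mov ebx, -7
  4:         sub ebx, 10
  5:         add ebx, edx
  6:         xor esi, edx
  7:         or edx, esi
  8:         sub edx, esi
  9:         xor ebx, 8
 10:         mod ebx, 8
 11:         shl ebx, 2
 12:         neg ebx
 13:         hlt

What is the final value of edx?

after mov esi, -4: esi=-4
after mov edx, 17: edx=17
after mov ebx, -7: ebx=-7
after sub ebx, 10: ebx=(-7)-10=-17
after add ebx, edx: ebx=(-17)+17=0
after xor esi, edx: esi=(-4)^17=-19
after or edx, esi: edx=17|(-19)=-3
after sub edx, esi: edx=(-3)-(-19)=16
after xor ebx, 8: ebx=0^8=8
after mod ebx, 8: ebx=8%8=0
after shl ebx, 2: ebx=0<<2=0
after neg ebx: ebx=-(0)=0
halt.

16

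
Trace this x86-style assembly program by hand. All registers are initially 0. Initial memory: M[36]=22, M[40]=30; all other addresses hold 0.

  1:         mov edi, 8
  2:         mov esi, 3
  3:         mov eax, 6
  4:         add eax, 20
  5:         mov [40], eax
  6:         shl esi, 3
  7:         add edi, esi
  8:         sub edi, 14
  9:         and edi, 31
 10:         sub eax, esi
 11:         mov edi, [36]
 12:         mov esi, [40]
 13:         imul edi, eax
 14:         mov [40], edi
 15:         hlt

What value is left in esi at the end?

26

after mov edi, 8: edi=8
after mov esi, 3: esi=3
after mov eax, 6: eax=6
after add eax, 20: eax=6+20=26
mov [40], eax → M[40]=26
after shl esi, 3: esi=3<<3=24
after add edi, esi: edi=8+24=32
after sub edi, 14: edi=32-14=18
after and edi, 31: edi=18&31=18
after sub eax, esi: eax=26-24=2
after mov edi, [36]: edi=M[36]=22
after mov esi, [40]: esi=M[40]=26
after imul edi, eax: edi=22*2=44
mov [40], edi → M[40]=44
halt.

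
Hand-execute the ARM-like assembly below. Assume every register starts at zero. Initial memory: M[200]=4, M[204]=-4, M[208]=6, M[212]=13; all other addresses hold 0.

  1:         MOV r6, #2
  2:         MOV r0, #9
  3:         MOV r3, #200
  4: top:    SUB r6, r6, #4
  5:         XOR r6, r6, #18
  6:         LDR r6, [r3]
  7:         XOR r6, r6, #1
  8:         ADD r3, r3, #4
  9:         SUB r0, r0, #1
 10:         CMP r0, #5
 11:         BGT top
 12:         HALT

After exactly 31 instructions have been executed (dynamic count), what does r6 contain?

after MOV r6, #2: r6=2
after MOV r0, #9: r0=9
after MOV r3, #200: r3=200
after SUB r6, r6, #4: r6=2-4=-2
after XOR r6, r6, #18: r6=(-2)^18=-20
after LDR r6, [r3]: r6=M[200]=4
after XOR r6, r6, #1: r6=4^1=5
after ADD r3, r3, #4: r3=200+4=204
after SUB r0, r0, #1: r0=9-1=8
CMP r0, #5  (cmp 8,5)
BGT top: taken
after SUB r6, r6, #4: r6=5-4=1
after XOR r6, r6, #18: r6=1^18=19
after LDR r6, [r3]: r6=M[204]=-4
after XOR r6, r6, #1: r6=(-4)^1=-3
after ADD r3, r3, #4: r3=204+4=208
after SUB r0, r0, #1: r0=8-1=7
CMP r0, #5  (cmp 7,5)
BGT top: taken
after SUB r6, r6, #4: r6=(-3)-4=-7
after XOR r6, r6, #18: r6=(-7)^18=-21
after LDR r6, [r3]: r6=M[208]=6
after XOR r6, r6, #1: r6=6^1=7
after ADD r3, r3, #4: r3=208+4=212
after SUB r0, r0, #1: r0=7-1=6
CMP r0, #5  (cmp 6,5)
BGT top: taken
after SUB r6, r6, #4: r6=7-4=3
after XOR r6, r6, #18: r6=3^18=17
after LDR r6, [r3]: r6=M[212]=13
after XOR r6, r6, #1: r6=13^1=12
After step 31: r6 = 12.

12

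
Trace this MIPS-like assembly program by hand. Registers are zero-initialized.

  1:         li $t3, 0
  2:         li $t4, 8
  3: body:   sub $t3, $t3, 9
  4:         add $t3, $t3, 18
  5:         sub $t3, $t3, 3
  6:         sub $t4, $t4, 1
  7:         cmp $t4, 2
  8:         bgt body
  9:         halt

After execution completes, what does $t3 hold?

after li $t3, 0: $t3=0
after li $t4, 8: $t4=8
after sub $t3, $t3, 9: $t3=0-9=-9
after add $t3, $t3, 18: $t3=(-9)+18=9
after sub $t3, $t3, 3: $t3=9-3=6
after sub $t4, $t4, 1: $t4=8-1=7
cmp $t4, 2  (cmp 7,2)
bgt body: taken
after sub $t3, $t3, 9: $t3=6-9=-3
after add $t3, $t3, 18: $t3=(-3)+18=15
after sub $t3, $t3, 3: $t3=15-3=12
after sub $t4, $t4, 1: $t4=7-1=6
cmp $t4, 2  (cmp 6,2)
bgt body: taken
after sub $t3, $t3, 9: $t3=12-9=3
after add $t3, $t3, 18: $t3=3+18=21
after sub $t3, $t3, 3: $t3=21-3=18
after sub $t4, $t4, 1: $t4=6-1=5
cmp $t4, 2  (cmp 5,2)
bgt body: taken
after sub $t3, $t3, 9: $t3=18-9=9
after add $t3, $t3, 18: $t3=9+18=27
after sub $t3, $t3, 3: $t3=27-3=24
after sub $t4, $t4, 1: $t4=5-1=4
cmp $t4, 2  (cmp 4,2)
bgt body: taken
after sub $t3, $t3, 9: $t3=24-9=15
after add $t3, $t3, 18: $t3=15+18=33
after sub $t3, $t3, 3: $t3=33-3=30
after sub $t4, $t4, 1: $t4=4-1=3
cmp $t4, 2  (cmp 3,2)
bgt body: taken
after sub $t3, $t3, 9: $t3=30-9=21
after add $t3, $t3, 18: $t3=21+18=39
after sub $t3, $t3, 3: $t3=39-3=36
after sub $t4, $t4, 1: $t4=3-1=2
cmp $t4, 2  (cmp 2,2)
bgt body: not taken
halt.

36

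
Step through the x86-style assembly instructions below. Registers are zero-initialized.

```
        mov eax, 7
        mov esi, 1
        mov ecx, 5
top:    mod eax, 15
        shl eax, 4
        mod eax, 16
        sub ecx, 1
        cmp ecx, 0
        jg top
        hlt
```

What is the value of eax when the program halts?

0

after mov eax, 7: eax=7
after mov esi, 1: esi=1
after mov ecx, 5: ecx=5
after mod eax, 15: eax=7%15=7
after shl eax, 4: eax=7<<4=112
after mod eax, 16: eax=112%16=0
after sub ecx, 1: ecx=5-1=4
cmp ecx, 0  (cmp 4,0)
jg top: taken
after mod eax, 15: eax=0%15=0
after shl eax, 4: eax=0<<4=0
after mod eax, 16: eax=0%16=0
after sub ecx, 1: ecx=4-1=3
cmp ecx, 0  (cmp 3,0)
jg top: taken
after mod eax, 15: eax=0%15=0
after shl eax, 4: eax=0<<4=0
after mod eax, 16: eax=0%16=0
after sub ecx, 1: ecx=3-1=2
cmp ecx, 0  (cmp 2,0)
jg top: taken
after mod eax, 15: eax=0%15=0
after shl eax, 4: eax=0<<4=0
after mod eax, 16: eax=0%16=0
after sub ecx, 1: ecx=2-1=1
cmp ecx, 0  (cmp 1,0)
jg top: taken
after mod eax, 15: eax=0%15=0
after shl eax, 4: eax=0<<4=0
after mod eax, 16: eax=0%16=0
after sub ecx, 1: ecx=1-1=0
cmp ecx, 0  (cmp 0,0)
jg top: not taken
halt.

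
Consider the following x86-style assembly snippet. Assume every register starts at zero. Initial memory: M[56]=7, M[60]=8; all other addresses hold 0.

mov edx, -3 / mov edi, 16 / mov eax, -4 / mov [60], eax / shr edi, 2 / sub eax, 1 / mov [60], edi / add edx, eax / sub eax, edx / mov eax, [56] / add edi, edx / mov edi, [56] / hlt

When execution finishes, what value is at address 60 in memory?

mov edx, -3 → edx=-3
mov edi, 16 → edi=16
mov eax, -4 → eax=-4
mov [60], eax → M[60]=-4
shr edi, 2 → edi=16>>2=4
sub eax, 1 → eax=(-4)-1=-5
mov [60], edi → M[60]=4
add edx, eax → edx=(-3)+(-5)=-8
sub eax, edx → eax=(-5)-(-8)=3
mov eax, [56] → eax=M[56]=7
add edi, edx → edi=4+(-8)=-4
mov edi, [56] → edi=M[56]=7
halt.

4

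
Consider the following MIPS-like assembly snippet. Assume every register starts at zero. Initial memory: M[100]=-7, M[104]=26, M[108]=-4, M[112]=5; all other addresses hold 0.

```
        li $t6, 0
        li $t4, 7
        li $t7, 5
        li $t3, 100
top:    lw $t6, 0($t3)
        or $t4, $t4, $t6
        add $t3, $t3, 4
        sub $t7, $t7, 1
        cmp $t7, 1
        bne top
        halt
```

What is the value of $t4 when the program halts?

-1

after li $t6, 0: $t6=0
after li $t4, 7: $t4=7
after li $t7, 5: $t7=5
after li $t3, 100: $t3=100
after lw $t6, 0($t3): $t6=M[100]=-7
after or $t4, $t4, $t6: $t4=7|(-7)=-1
after add $t3, $t3, 4: $t3=100+4=104
after sub $t7, $t7, 1: $t7=5-1=4
cmp $t7, 1  (cmp 4,1)
bne top: taken
after lw $t6, 0($t3): $t6=M[104]=26
after or $t4, $t4, $t6: $t4=(-1)|26=-1
after add $t3, $t3, 4: $t3=104+4=108
after sub $t7, $t7, 1: $t7=4-1=3
cmp $t7, 1  (cmp 3,1)
bne top: taken
after lw $t6, 0($t3): $t6=M[108]=-4
after or $t4, $t4, $t6: $t4=(-1)|(-4)=-1
after add $t3, $t3, 4: $t3=108+4=112
after sub $t7, $t7, 1: $t7=3-1=2
cmp $t7, 1  (cmp 2,1)
bne top: taken
after lw $t6, 0($t3): $t6=M[112]=5
after or $t4, $t4, $t6: $t4=(-1)|5=-1
after add $t3, $t3, 4: $t3=112+4=116
after sub $t7, $t7, 1: $t7=2-1=1
cmp $t7, 1  (cmp 1,1)
bne top: not taken
halt.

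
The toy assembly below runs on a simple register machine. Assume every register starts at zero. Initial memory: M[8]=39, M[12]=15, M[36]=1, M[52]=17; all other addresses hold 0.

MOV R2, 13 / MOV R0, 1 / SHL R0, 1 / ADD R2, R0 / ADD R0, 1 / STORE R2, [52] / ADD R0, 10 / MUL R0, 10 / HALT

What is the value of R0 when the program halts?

130

R2=13
R0=1
R0=1<<1=2
R2=13+2=15
R0=2+1=3
STORE R2, [52] → M[52]=15
R0=3+10=13
R0=13*10=130
halt.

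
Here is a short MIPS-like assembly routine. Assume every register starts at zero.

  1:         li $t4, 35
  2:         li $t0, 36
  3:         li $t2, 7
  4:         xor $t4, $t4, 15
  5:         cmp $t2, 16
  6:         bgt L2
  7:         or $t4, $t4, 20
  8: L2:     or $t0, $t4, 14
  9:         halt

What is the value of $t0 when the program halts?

after li $t4, 35: $t4=35
after li $t0, 36: $t0=36
after li $t2, 7: $t2=7
after xor $t4, $t4, 15: $t4=35^15=44
cmp $t2, 16  (cmp 7,16)
bgt L2: not taken
after or $t4, $t4, 20: $t4=44|20=60
after or $t0, $t4, 14: $t0=60|14=62
halt.

62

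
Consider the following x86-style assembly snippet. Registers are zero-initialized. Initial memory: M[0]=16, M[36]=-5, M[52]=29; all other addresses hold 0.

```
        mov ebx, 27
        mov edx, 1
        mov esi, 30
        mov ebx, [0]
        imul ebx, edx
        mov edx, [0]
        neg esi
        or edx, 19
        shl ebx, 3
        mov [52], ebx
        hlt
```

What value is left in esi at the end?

-30

ebx=27
edx=1
esi=30
ebx=M[0]=16
ebx=16*1=16
edx=M[0]=16
esi=-(30)=-30
edx=16|19=19
ebx=16<<3=128
mov [52], ebx → M[52]=128
halt.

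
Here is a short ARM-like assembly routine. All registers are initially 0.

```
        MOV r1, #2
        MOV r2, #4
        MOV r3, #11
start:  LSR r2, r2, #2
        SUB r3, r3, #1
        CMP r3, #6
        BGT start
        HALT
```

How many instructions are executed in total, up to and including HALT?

MOV r1, #2 → r1=2
MOV r2, #4 → r2=4
MOV r3, #11 → r3=11
LSR r2, r2, #2 → r2=4>>2=1
SUB r3, r3, #1 → r3=11-1=10
CMP r3, #6  (cmp 10,6)
BGT start: taken
LSR r2, r2, #2 → r2=1>>2=0
SUB r3, r3, #1 → r3=10-1=9
CMP r3, #6  (cmp 9,6)
BGT start: taken
LSR r2, r2, #2 → r2=0>>2=0
SUB r3, r3, #1 → r3=9-1=8
CMP r3, #6  (cmp 8,6)
BGT start: taken
LSR r2, r2, #2 → r2=0>>2=0
SUB r3, r3, #1 → r3=8-1=7
CMP r3, #6  (cmp 7,6)
BGT start: taken
LSR r2, r2, #2 → r2=0>>2=0
SUB r3, r3, #1 → r3=7-1=6
CMP r3, #6  (cmp 6,6)
BGT start: not taken
halt.
Total executed instructions: 24.

24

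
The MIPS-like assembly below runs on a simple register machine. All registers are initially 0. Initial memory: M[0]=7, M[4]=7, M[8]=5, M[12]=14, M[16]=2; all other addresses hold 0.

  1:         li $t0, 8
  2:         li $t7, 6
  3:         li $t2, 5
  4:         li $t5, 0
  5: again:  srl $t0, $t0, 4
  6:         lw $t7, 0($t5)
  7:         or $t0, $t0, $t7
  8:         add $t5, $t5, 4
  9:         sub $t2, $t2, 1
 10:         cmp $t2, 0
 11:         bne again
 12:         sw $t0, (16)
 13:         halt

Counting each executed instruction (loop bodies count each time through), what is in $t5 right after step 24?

li $t0, 8 → $t0=8
li $t7, 6 → $t7=6
li $t2, 5 → $t2=5
li $t5, 0 → $t5=0
srl $t0, $t0, 4 → $t0=8>>4=0
lw $t7, 0($t5) → $t7=M[0]=7
or $t0, $t0, $t7 → $t0=0|7=7
add $t5, $t5, 4 → $t5=0+4=4
sub $t2, $t2, 1 → $t2=5-1=4
cmp $t2, 0  (cmp 4,0)
bne again: taken
srl $t0, $t0, 4 → $t0=7>>4=0
lw $t7, 0($t5) → $t7=M[4]=7
or $t0, $t0, $t7 → $t0=0|7=7
add $t5, $t5, 4 → $t5=4+4=8
sub $t2, $t2, 1 → $t2=4-1=3
cmp $t2, 0  (cmp 3,0)
bne again: taken
srl $t0, $t0, 4 → $t0=7>>4=0
lw $t7, 0($t5) → $t7=M[8]=5
or $t0, $t0, $t7 → $t0=0|5=5
add $t5, $t5, 4 → $t5=8+4=12
sub $t2, $t2, 1 → $t2=3-1=2
cmp $t2, 0  (cmp 2,0)
After step 24: $t5 = 12.

12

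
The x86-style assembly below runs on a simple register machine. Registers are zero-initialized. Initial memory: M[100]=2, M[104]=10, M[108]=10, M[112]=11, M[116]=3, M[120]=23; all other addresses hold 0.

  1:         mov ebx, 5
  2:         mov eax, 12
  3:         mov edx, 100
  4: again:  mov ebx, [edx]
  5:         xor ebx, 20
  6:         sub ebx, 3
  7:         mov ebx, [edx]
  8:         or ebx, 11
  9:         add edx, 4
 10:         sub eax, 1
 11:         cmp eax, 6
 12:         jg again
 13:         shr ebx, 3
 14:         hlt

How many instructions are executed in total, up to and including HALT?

after mov ebx, 5: ebx=5
after mov eax, 12: eax=12
after mov edx, 100: edx=100
after mov ebx, [edx]: ebx=M[100]=2
after xor ebx, 20: ebx=2^20=22
after sub ebx, 3: ebx=22-3=19
after mov ebx, [edx]: ebx=M[100]=2
after or ebx, 11: ebx=2|11=11
after add edx, 4: edx=100+4=104
after sub eax, 1: eax=12-1=11
cmp eax, 6  (cmp 11,6)
jg again: taken
after mov ebx, [edx]: ebx=M[104]=10
after xor ebx, 20: ebx=10^20=30
after sub ebx, 3: ebx=30-3=27
after mov ebx, [edx]: ebx=M[104]=10
after or ebx, 11: ebx=10|11=11
after add edx, 4: edx=104+4=108
after sub eax, 1: eax=11-1=10
cmp eax, 6  (cmp 10,6)
jg again: taken
after mov ebx, [edx]: ebx=M[108]=10
after xor ebx, 20: ebx=10^20=30
after sub ebx, 3: ebx=30-3=27
after mov ebx, [edx]: ebx=M[108]=10
after or ebx, 11: ebx=10|11=11
after add edx, 4: edx=108+4=112
after sub eax, 1: eax=10-1=9
cmp eax, 6  (cmp 9,6)
jg again: taken
after mov ebx, [edx]: ebx=M[112]=11
after xor ebx, 20: ebx=11^20=31
after sub ebx, 3: ebx=31-3=28
after mov ebx, [edx]: ebx=M[112]=11
after or ebx, 11: ebx=11|11=11
after add edx, 4: edx=112+4=116
after sub eax, 1: eax=9-1=8
cmp eax, 6  (cmp 8,6)
jg again: taken
after mov ebx, [edx]: ebx=M[116]=3
after xor ebx, 20: ebx=3^20=23
after sub ebx, 3: ebx=23-3=20
after mov ebx, [edx]: ebx=M[116]=3
after or ebx, 11: ebx=3|11=11
after add edx, 4: edx=116+4=120
after sub eax, 1: eax=8-1=7
cmp eax, 6  (cmp 7,6)
jg again: taken
after mov ebx, [edx]: ebx=M[120]=23
after xor ebx, 20: ebx=23^20=3
after sub ebx, 3: ebx=3-3=0
after mov ebx, [edx]: ebx=M[120]=23
after or ebx, 11: ebx=23|11=31
after add edx, 4: edx=120+4=124
after sub eax, 1: eax=7-1=6
cmp eax, 6  (cmp 6,6)
jg again: not taken
after shr ebx, 3: ebx=31>>3=3
halt.
Total executed instructions: 59.

59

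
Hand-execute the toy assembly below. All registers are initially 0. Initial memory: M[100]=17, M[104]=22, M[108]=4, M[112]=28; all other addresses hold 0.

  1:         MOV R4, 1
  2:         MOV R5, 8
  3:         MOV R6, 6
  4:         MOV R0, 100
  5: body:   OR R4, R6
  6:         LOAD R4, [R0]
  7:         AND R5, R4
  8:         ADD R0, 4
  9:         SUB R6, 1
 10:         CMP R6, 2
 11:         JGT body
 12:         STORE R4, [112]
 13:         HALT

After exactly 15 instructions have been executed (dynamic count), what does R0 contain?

108

MOV R4, 1 → R4=1
MOV R5, 8 → R5=8
MOV R6, 6 → R6=6
MOV R0, 100 → R0=100
OR R4, R6 → R4=1|6=7
LOAD R4, [R0] → R4=M[100]=17
AND R5, R4 → R5=8&17=0
ADD R0, 4 → R0=100+4=104
SUB R6, 1 → R6=6-1=5
CMP R6, 2  (cmp 5,2)
JGT body: taken
OR R4, R6 → R4=17|5=21
LOAD R4, [R0] → R4=M[104]=22
AND R5, R4 → R5=0&22=0
ADD R0, 4 → R0=104+4=108
After step 15: R0 = 108.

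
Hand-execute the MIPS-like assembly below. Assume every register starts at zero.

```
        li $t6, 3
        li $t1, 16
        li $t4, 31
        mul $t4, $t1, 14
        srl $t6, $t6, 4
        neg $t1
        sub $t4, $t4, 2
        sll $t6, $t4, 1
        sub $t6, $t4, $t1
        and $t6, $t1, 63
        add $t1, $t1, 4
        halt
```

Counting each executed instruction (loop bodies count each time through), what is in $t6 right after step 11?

48

$t6=3
$t1=16
$t4=31
$t4=16*14=224
$t6=3>>4=0
$t1=-(16)=-16
$t4=224-2=222
$t6=222<<1=444
$t6=222-(-16)=238
$t6=(-16)&63=48
$t1=(-16)+4=-12
After step 11: $t6 = 48.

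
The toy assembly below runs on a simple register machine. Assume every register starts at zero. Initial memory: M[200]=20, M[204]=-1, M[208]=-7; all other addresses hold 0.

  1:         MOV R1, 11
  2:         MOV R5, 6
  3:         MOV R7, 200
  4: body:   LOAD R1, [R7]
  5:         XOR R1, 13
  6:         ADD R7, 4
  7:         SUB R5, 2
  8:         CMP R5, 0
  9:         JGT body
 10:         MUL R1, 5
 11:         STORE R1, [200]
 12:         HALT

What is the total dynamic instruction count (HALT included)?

24

after MOV R1, 11: R1=11
after MOV R5, 6: R5=6
after MOV R7, 200: R7=200
after LOAD R1, [R7]: R1=M[200]=20
after XOR R1, 13: R1=20^13=25
after ADD R7, 4: R7=200+4=204
after SUB R5, 2: R5=6-2=4
CMP R5, 0  (cmp 4,0)
JGT body: taken
after LOAD R1, [R7]: R1=M[204]=-1
after XOR R1, 13: R1=(-1)^13=-14
after ADD R7, 4: R7=204+4=208
after SUB R5, 2: R5=4-2=2
CMP R5, 0  (cmp 2,0)
JGT body: taken
after LOAD R1, [R7]: R1=M[208]=-7
after XOR R1, 13: R1=(-7)^13=-12
after ADD R7, 4: R7=208+4=212
after SUB R5, 2: R5=2-2=0
CMP R5, 0  (cmp 0,0)
JGT body: not taken
after MUL R1, 5: R1=(-12)*5=-60
STORE R1, [200] → M[200]=-60
halt.
Total executed instructions: 24.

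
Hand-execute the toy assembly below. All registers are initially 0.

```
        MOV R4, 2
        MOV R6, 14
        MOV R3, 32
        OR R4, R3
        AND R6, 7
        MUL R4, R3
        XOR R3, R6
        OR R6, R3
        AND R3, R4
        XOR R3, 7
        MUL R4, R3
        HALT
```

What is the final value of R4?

7616

after MOV R4, 2: R4=2
after MOV R6, 14: R6=14
after MOV R3, 32: R3=32
after OR R4, R3: R4=2|32=34
after AND R6, 7: R6=14&7=6
after MUL R4, R3: R4=34*32=1088
after XOR R3, R6: R3=32^6=38
after OR R6, R3: R6=6|38=38
after AND R3, R4: R3=38&1088=0
after XOR R3, 7: R3=0^7=7
after MUL R4, R3: R4=1088*7=7616
halt.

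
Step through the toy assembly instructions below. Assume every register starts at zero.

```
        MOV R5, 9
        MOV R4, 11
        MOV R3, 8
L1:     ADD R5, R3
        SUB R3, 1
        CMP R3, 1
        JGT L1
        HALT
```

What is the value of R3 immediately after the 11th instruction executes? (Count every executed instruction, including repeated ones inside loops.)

after MOV R5, 9: R5=9
after MOV R4, 11: R4=11
after MOV R3, 8: R3=8
after ADD R5, R3: R5=9+8=17
after SUB R3, 1: R3=8-1=7
CMP R3, 1  (cmp 7,1)
JGT L1: taken
after ADD R5, R3: R5=17+7=24
after SUB R3, 1: R3=7-1=6
CMP R3, 1  (cmp 6,1)
JGT L1: taken
After step 11: R3 = 6.

6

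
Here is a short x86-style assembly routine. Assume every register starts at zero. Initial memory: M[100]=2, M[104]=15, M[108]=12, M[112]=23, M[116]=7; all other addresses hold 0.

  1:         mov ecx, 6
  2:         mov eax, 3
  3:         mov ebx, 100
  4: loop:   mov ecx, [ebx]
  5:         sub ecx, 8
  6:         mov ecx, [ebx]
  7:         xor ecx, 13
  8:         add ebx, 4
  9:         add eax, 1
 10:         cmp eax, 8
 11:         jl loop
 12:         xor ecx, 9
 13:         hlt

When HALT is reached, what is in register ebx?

120

after mov ecx, 6: ecx=6
after mov eax, 3: eax=3
after mov ebx, 100: ebx=100
after mov ecx, [ebx]: ecx=M[100]=2
after sub ecx, 8: ecx=2-8=-6
after mov ecx, [ebx]: ecx=M[100]=2
after xor ecx, 13: ecx=2^13=15
after add ebx, 4: ebx=100+4=104
after add eax, 1: eax=3+1=4
cmp eax, 8  (cmp 4,8)
jl loop: taken
after mov ecx, [ebx]: ecx=M[104]=15
after sub ecx, 8: ecx=15-8=7
after mov ecx, [ebx]: ecx=M[104]=15
after xor ecx, 13: ecx=15^13=2
after add ebx, 4: ebx=104+4=108
after add eax, 1: eax=4+1=5
cmp eax, 8  (cmp 5,8)
jl loop: taken
after mov ecx, [ebx]: ecx=M[108]=12
after sub ecx, 8: ecx=12-8=4
after mov ecx, [ebx]: ecx=M[108]=12
after xor ecx, 13: ecx=12^13=1
after add ebx, 4: ebx=108+4=112
after add eax, 1: eax=5+1=6
cmp eax, 8  (cmp 6,8)
jl loop: taken
after mov ecx, [ebx]: ecx=M[112]=23
after sub ecx, 8: ecx=23-8=15
after mov ecx, [ebx]: ecx=M[112]=23
after xor ecx, 13: ecx=23^13=26
after add ebx, 4: ebx=112+4=116
after add eax, 1: eax=6+1=7
cmp eax, 8  (cmp 7,8)
jl loop: taken
after mov ecx, [ebx]: ecx=M[116]=7
after sub ecx, 8: ecx=7-8=-1
after mov ecx, [ebx]: ecx=M[116]=7
after xor ecx, 13: ecx=7^13=10
after add ebx, 4: ebx=116+4=120
after add eax, 1: eax=7+1=8
cmp eax, 8  (cmp 8,8)
jl loop: not taken
after xor ecx, 9: ecx=10^9=3
halt.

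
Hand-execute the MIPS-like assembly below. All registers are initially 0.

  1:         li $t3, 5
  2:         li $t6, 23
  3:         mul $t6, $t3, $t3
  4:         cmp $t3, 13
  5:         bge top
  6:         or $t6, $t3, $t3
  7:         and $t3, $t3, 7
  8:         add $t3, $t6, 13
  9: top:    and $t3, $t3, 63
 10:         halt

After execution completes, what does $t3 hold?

li $t3, 5 → $t3=5
li $t6, 23 → $t6=23
mul $t6, $t3, $t3 → $t6=5*5=25
cmp $t3, 13  (cmp 5,13)
bge top: not taken
or $t6, $t3, $t3 → $t6=5|5=5
and $t3, $t3, 7 → $t3=5&7=5
add $t3, $t6, 13 → $t3=5+13=18
and $t3, $t3, 63 → $t3=18&63=18
halt.

18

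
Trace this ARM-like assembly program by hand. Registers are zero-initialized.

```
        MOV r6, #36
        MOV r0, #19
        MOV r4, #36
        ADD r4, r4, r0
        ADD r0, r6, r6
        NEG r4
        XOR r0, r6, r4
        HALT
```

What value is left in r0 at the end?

MOV r6, #36 → r6=36
MOV r0, #19 → r0=19
MOV r4, #36 → r4=36
ADD r4, r4, r0 → r4=36+19=55
ADD r0, r6, r6 → r0=36+36=72
NEG r4 → r4=-(55)=-55
XOR r0, r6, r4 → r0=36^(-55)=-19
halt.

-19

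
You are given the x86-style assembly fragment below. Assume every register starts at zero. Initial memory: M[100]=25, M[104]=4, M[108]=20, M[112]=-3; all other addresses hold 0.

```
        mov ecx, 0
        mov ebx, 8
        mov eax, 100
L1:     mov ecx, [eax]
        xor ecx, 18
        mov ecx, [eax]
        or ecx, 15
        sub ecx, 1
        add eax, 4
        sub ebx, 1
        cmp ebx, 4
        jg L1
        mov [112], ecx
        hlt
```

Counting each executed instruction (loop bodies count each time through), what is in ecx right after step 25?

after mov ecx, 0: ecx=0
after mov ebx, 8: ebx=8
after mov eax, 100: eax=100
after mov ecx, [eax]: ecx=M[100]=25
after xor ecx, 18: ecx=25^18=11
after mov ecx, [eax]: ecx=M[100]=25
after or ecx, 15: ecx=25|15=31
after sub ecx, 1: ecx=31-1=30
after add eax, 4: eax=100+4=104
after sub ebx, 1: ebx=8-1=7
cmp ebx, 4  (cmp 7,4)
jg L1: taken
after mov ecx, [eax]: ecx=M[104]=4
after xor ecx, 18: ecx=4^18=22
after mov ecx, [eax]: ecx=M[104]=4
after or ecx, 15: ecx=4|15=15
after sub ecx, 1: ecx=15-1=14
after add eax, 4: eax=104+4=108
after sub ebx, 1: ebx=7-1=6
cmp ebx, 4  (cmp 6,4)
jg L1: taken
after mov ecx, [eax]: ecx=M[108]=20
after xor ecx, 18: ecx=20^18=6
after mov ecx, [eax]: ecx=M[108]=20
after or ecx, 15: ecx=20|15=31
After step 25: ecx = 31.

31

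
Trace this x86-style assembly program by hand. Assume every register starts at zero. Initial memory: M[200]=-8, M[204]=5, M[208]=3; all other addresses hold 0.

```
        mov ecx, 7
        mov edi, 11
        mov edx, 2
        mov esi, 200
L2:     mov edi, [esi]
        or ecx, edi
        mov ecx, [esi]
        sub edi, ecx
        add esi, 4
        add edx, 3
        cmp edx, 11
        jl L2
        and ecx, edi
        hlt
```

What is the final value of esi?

212

mov ecx, 7 → ecx=7
mov edi, 11 → edi=11
mov edx, 2 → edx=2
mov esi, 200 → esi=200
mov edi, [esi] → edi=M[200]=-8
or ecx, edi → ecx=7|(-8)=-1
mov ecx, [esi] → ecx=M[200]=-8
sub edi, ecx → edi=(-8)-(-8)=0
add esi, 4 → esi=200+4=204
add edx, 3 → edx=2+3=5
cmp edx, 11  (cmp 5,11)
jl L2: taken
mov edi, [esi] → edi=M[204]=5
or ecx, edi → ecx=(-8)|5=-3
mov ecx, [esi] → ecx=M[204]=5
sub edi, ecx → edi=5-5=0
add esi, 4 → esi=204+4=208
add edx, 3 → edx=5+3=8
cmp edx, 11  (cmp 8,11)
jl L2: taken
mov edi, [esi] → edi=M[208]=3
or ecx, edi → ecx=5|3=7
mov ecx, [esi] → ecx=M[208]=3
sub edi, ecx → edi=3-3=0
add esi, 4 → esi=208+4=212
add edx, 3 → edx=8+3=11
cmp edx, 11  (cmp 11,11)
jl L2: not taken
and ecx, edi → ecx=3&0=0
halt.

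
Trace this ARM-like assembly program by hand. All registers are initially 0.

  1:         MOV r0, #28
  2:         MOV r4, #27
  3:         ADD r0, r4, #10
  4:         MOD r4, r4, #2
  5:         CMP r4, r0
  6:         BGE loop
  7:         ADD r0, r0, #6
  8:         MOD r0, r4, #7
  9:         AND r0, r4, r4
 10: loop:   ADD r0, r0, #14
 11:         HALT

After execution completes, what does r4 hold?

after MOV r0, #28: r0=28
after MOV r4, #27: r4=27
after ADD r0, r4, #10: r0=27+10=37
after MOD r4, r4, #2: r4=27%2=1
CMP r4, r0  (cmp 1,37)
BGE loop: not taken
after ADD r0, r0, #6: r0=37+6=43
after MOD r0, r4, #7: r0=1%7=1
after AND r0, r4, r4: r0=1&1=1
after ADD r0, r0, #14: r0=1+14=15
halt.

1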